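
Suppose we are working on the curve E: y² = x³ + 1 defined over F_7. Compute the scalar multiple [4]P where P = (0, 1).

Double-and-add on 4 = (100)₂. Start with P = (0, 1) for the leading 1-bit.
double: tangent at (0, 1): λ = (3·0² + 0)/(2·1) ≡ 0/2. 2⁻¹ ≡ 4 (mod 7) since 2·4 = 8 ≡ 1, so λ ≡ 0·4 ≡ 0.
  x = λ² - 0 - 0 = 0 - 0 ≡ 0; y = λ·(0 - 0) - 1 ≡ 6. → (0, 6)
double: tangent at (0, 6): λ = (3·0² + 0)/(2·6) ≡ 0/5. 5⁻¹ ≡ 3 (mod 7), so λ ≡ 0·3 ≡ 0.
  x = λ² - 0 - 0 = 0 - 0 ≡ 0; y = λ·(0 - 0) - 6 ≡ 1. → (0, 1)

(0, 1)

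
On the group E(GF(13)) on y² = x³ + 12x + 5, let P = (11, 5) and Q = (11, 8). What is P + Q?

The two points share x = 11 and their y-coordinates satisfy 5 + 8 ≡ 0 (mod 13), so they are inverses. Their sum is O.

O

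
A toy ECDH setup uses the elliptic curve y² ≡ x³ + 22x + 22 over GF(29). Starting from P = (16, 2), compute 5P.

(2, 25)

Double-and-add on 5 = (101)₂. Start with P = (16, 2) for the leading 1-bit.
double: tangent at (16, 2): λ = (3·16² + 22)/(2·2) ≡ 7/4. 4⁻¹ ≡ 22 (mod 29), so λ ≡ 7·22 ≡ 9.
  x = λ² - 16 - 16 = 81 - 32 ≡ 20; y = λ·(16 - 20) - 2 ≡ 20. → (20, 20)
double: tangent at (20, 20): λ = (3·20² + 22)/(2·20) ≡ 4/11. 11⁻¹ ≡ 8 (mod 29) since 11·8 = 88 ≡ 1, so λ ≡ 4·8 ≡ 3.
  x = λ² - 20 - 20 = 9 - 40 ≡ 27; y = λ·(20 - 27) - 20 ≡ 17. → (27, 17)
add P: (27, 17) + (16, 2). λ = (2 - 17)/(16 - 27) ≡ 14/18 mod 29. 18⁻¹ ≡ 21 (mod 29) since 18·21 = 378 ≡ 1, so λ ≡ 4.
  x = λ² - 27 - 16 = 16 - 43 ≡ 2; y = λ·(27 - 2) - 17 ≡ 25. → (2, 25)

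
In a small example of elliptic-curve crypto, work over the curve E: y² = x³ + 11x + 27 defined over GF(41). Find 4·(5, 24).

(17, 24)

Write Q = (5, 24).
Repeated addition: build up to 4Q.
2Q: tangent at (5, 24): λ = (3·5² + 11)/(2·24) ≡ 4/7. 7⁻¹ ≡ 6 (mod 41), so λ ≡ 4·6 ≡ 24.
  x = λ² - 5 - 5 = 576 - 10 ≡ 33; y = λ·(5 - 33) - 24 ≡ 1. → (33, 1)
3Q: (33, 1) + (5, 24). λ = (24 - 1)/(5 - 33) ≡ 23/13 mod 41. 13⁻¹ ≡ 19 (mod 41) since 13·19 = 247 ≡ 1, so λ ≡ 27.
  x = λ² - 33 - 5 = 729 - 38 ≡ 35; y = λ·(33 - 35) - 1 ≡ 27. → (35, 27)
4Q: (35, 27) + (5, 24). λ = (24 - 27)/(5 - 35) ≡ 38/11 mod 41. 11⁻¹ ≡ 15 (mod 41), so λ ≡ 37.
  x = λ² - 35 - 5 = 1369 - 40 ≡ 17; y = λ·(35 - 17) - 27 ≡ 24. → (17, 24)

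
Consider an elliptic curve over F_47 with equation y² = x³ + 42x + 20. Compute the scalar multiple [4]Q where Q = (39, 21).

(1, 4)

Double-and-add on 4 = (100)₂. Start with Q = (39, 21) for the leading 1-bit.
double: tangent at (39, 21): λ = (3·39² + 42)/(2·21) ≡ 46/42. 42⁻¹ ≡ 28 (mod 47), so λ ≡ 46·28 ≡ 19.
  x = λ² - 39 - 39 = 361 - 78 ≡ 1; y = λ·(39 - 1) - 21 ≡ 43. → (1, 43)
double: tangent at (1, 43): λ = (3·1² + 42)/(2·43) ≡ 45/39. 39⁻¹ ≡ 41 (mod 47), so λ ≡ 45·41 ≡ 12.
  x = λ² - 1 - 1 = 144 - 2 ≡ 1; y = λ·(1 - 1) - 43 ≡ 4. → (1, 4)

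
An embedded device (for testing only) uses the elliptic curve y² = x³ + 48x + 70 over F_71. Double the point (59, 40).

tangent at (59, 40): λ = (3·59² + 48)/(2·40) ≡ 54/9. 9⁻¹ ≡ 8 (mod 71) since 9·8 = 72 ≡ 1, so λ ≡ 54·8 ≡ 6.
  x = λ² - 59 - 59 = 36 - 118 ≡ 60; y = λ·(59 - 60) - 40 ≡ 25. → (60, 25)

(60, 25)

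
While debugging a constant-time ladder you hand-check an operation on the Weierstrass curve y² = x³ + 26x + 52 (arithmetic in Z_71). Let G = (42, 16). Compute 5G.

Double-and-add on 5 = (101)₂. Start with G = (42, 16) for the leading 1-bit.
double: tangent at (42, 16): λ = (3·42² + 26)/(2·16) ≡ 64/32. 32⁻¹ ≡ 20 (mod 71), so λ ≡ 64·20 ≡ 2.
  x = λ² - 42 - 42 = 4 - 84 ≡ 62; y = λ·(42 - 62) - 16 ≡ 15. → (62, 15)
double: tangent at (62, 15): λ = (3·62² + 26)/(2·15) ≡ 56/30. 30⁻¹ ≡ 45 (mod 71), so λ ≡ 56·45 ≡ 35.
  x = λ² - 62 - 62 = 1225 - 124 ≡ 36; y = λ·(62 - 36) - 15 ≡ 43. → (36, 43)
add G: (36, 43) + (42, 16). λ = (16 - 43)/(42 - 36) ≡ 44/6 mod 71. 6⁻¹ ≡ 12 (mod 71) since 6·12 = 72 ≡ 1, so λ ≡ 31.
  x = λ² - 36 - 42 = 961 - 78 ≡ 31; y = λ·(36 - 31) - 43 ≡ 41. → (31, 41)

(31, 41)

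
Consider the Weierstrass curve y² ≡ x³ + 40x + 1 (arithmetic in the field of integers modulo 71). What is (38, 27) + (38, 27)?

(33, 57)

tangent at (38, 27): λ = (3·38² + 40)/(2·27) ≡ 41/54. 54⁻¹ ≡ 25 (mod 71), so λ ≡ 41·25 ≡ 31.
  x = λ² - 38 - 38 = 961 - 76 ≡ 33; y = λ·(38 - 33) - 27 ≡ 57. → (33, 57)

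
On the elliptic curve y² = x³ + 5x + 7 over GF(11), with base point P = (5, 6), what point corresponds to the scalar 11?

(8, 8)

Double-and-add on 11 = (1011)₂. Start with P = (5, 6) for the leading 1-bit.
double: tangent at (5, 6): λ = (3·5² + 5)/(2·6) ≡ 3/1. 1⁻¹ ≡ 1 (mod 11), so λ ≡ 3·1 ≡ 3.
  x = λ² - 5 - 5 = 9 - 10 ≡ 10; y = λ·(5 - 10) - 6 ≡ 1. → (10, 1)
double: tangent at (10, 1): λ = (3·10² + 5)/(2·1) ≡ 8/2. 2⁻¹ ≡ 6 (mod 11), so λ ≡ 8·6 ≡ 4.
  x = λ² - 10 - 10 = 16 - 20 ≡ 7; y = λ·(10 - 7) - 1 ≡ 0. → (7, 0)
add P: (7, 0) + (5, 6). λ = (6 - 0)/(5 - 7) ≡ 6/9 mod 11. 9⁻¹ ≡ 5 (mod 11), so λ ≡ 8.
  x = λ² - 7 - 5 = 64 - 12 ≡ 8; y = λ·(7 - 8) - 0 ≡ 3. → (8, 3)
double: tangent at (8, 3): λ = (3·8² + 5)/(2·3) ≡ 10/6. 6⁻¹ ≡ 2 (mod 11) since 6·2 = 12 ≡ 1, so λ ≡ 10·2 ≡ 9.
  x = λ² - 8 - 8 = 81 - 16 ≡ 10; y = λ·(8 - 10) - 3 ≡ 1. → (10, 1)
add P: (10, 1) + (5, 6). λ = (6 - 1)/(5 - 10) ≡ 5/6 mod 11. 6⁻¹ ≡ 2 (mod 11) since 6·2 = 12 ≡ 1, so λ ≡ 10.
  x = λ² - 10 - 5 = 100 - 15 ≡ 8; y = λ·(10 - 8) - 1 ≡ 8. → (8, 8)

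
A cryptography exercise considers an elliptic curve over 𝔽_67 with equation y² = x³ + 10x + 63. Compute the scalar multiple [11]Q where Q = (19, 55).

Double-and-add on 11 = (1011)₂. Start with Q = (19, 55) for the leading 1-bit.
double: tangent at (19, 55): λ = (3·19² + 10)/(2·55) ≡ 21/43. 43⁻¹ ≡ 53 (mod 67) since 43·53 = 2279 ≡ 1, so λ ≡ 21·53 ≡ 41.
  x = λ² - 19 - 19 = 1681 - 38 ≡ 35; y = λ·(19 - 35) - 55 ≡ 26. → (35, 26)
double: tangent at (35, 26): λ = (3·35² + 10)/(2·26) ≡ 0/52. 52⁻¹ ≡ 58 (mod 67), so λ ≡ 0·58 ≡ 0.
  x = λ² - 35 - 35 = 0 - 70 ≡ 64; y = λ·(35 - 64) - 26 ≡ 41. → (64, 41)
add Q: (64, 41) + (19, 55). λ = (55 - 41)/(19 - 64) ≡ 14/22 mod 67. 22⁻¹ ≡ 64 (mod 67), so λ ≡ 25.
  x = λ² - 64 - 19 = 625 - 83 ≡ 6; y = λ·(64 - 6) - 41 ≡ 2. → (6, 2)
double: tangent at (6, 2): λ = (3·6² + 10)/(2·2) ≡ 51/4. 4⁻¹ ≡ 17 (mod 67) since 4·17 = 68 ≡ 1, so λ ≡ 51·17 ≡ 63.
  x = λ² - 6 - 6 = 3969 - 12 ≡ 4; y = λ·(6 - 4) - 2 ≡ 57. → (4, 57)
add Q: (4, 57) + (19, 55). λ = (55 - 57)/(19 - 4) ≡ 65/15 mod 67. 15⁻¹ ≡ 9 (mod 67) since 15·9 = 135 ≡ 1, so λ ≡ 49.
  x = λ² - 4 - 19 = 2401 - 23 ≡ 33; y = λ·(4 - 33) - 57 ≡ 63. → (33, 63)

(33, 63)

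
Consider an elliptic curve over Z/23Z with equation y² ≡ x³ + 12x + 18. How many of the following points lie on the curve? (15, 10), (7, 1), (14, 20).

(15, 10): 10² ≡ 8, rhs ≡ 8 → on.
(7, 1): 1² ≡ 1, rhs ≡ 8 → off.
(14, 20): 20² ≡ 9, rhs ≡ 9 → on.

2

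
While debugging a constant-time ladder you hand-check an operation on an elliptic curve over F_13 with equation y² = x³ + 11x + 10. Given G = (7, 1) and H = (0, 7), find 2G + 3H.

First 2G:
Repeated addition: build up to 2G.
2G: tangent at (7, 1): λ = (3·7² + 11)/(2·1) ≡ 2/2. 2⁻¹ ≡ 7 (mod 13) since 2·7 = 14 ≡ 1, so λ ≡ 2·7 ≡ 1.
  x = λ² - 7 - 7 = 1 - 14 ≡ 0; y = λ·(7 - 0) - 1 ≡ 6. → (0, 6)
2G = (0, 6).
Next 3H:
Repeated addition: build up to 3H.
2H: tangent at (0, 7): λ = (3·0² + 11)/(2·7) ≡ 11/1. 1⁻¹ ≡ 1 (mod 13) since 1·1 = 1 ≡ 1, so λ ≡ 11·1 ≡ 11.
  x = λ² - 0 - 0 = 121 - 0 ≡ 4; y = λ·(0 - 4) - 7 ≡ 1. → (4, 1)
3H: (4, 1) + (0, 7). λ = (7 - 1)/(0 - 4) ≡ 6/9 mod 13. 9⁻¹ ≡ 3 (mod 13) since 9·3 = 27 ≡ 1, so λ ≡ 5.
  x = λ² - 4 - 0 = 25 - 4 ≡ 8; y = λ·(4 - 8) - 1 ≡ 5. → (8, 5)
3H = (8, 5).
Finally 2G + 3H:
(0, 6) + (8, 5). λ = (5 - 6)/(8 - 0) ≡ 12/8 mod 13. 8⁻¹ ≡ 5 (mod 13), so λ ≡ 8.
  x = λ² - 0 - 8 = 64 - 8 ≡ 4; y = λ·(0 - 4) - 6 ≡ 1. → (4, 1)

(4, 1)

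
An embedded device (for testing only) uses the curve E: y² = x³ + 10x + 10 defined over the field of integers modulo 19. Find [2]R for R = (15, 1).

(13, 0)

tangent at (15, 1): λ = (3·15² + 10)/(2·1) ≡ 1/2. 2⁻¹ ≡ 10 (mod 19), so λ ≡ 1·10 ≡ 10.
  x = λ² - 15 - 15 = 100 - 30 ≡ 13; y = λ·(15 - 13) - 1 ≡ 0. → (13, 0)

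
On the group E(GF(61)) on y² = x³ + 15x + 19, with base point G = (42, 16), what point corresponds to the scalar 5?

(52, 3)

Double-and-add on 5 = (101)₂. Start with G = (42, 16) for the leading 1-bit.
double: tangent at (42, 16): λ = (3·42² + 15)/(2·16) ≡ 0/32. 32⁻¹ ≡ 21 (mod 61), so λ ≡ 0·21 ≡ 0.
  x = λ² - 42 - 42 = 0 - 84 ≡ 38; y = λ·(42 - 38) - 16 ≡ 45. → (38, 45)
double: tangent at (38, 45): λ = (3·38² + 15)/(2·45) ≡ 16/29. 29⁻¹ ≡ 40 (mod 61), so λ ≡ 16·40 ≡ 30.
  x = λ² - 38 - 38 = 900 - 76 ≡ 31; y = λ·(38 - 31) - 45 ≡ 43. → (31, 43)
add G: (31, 43) + (42, 16). λ = (16 - 43)/(42 - 31) ≡ 34/11 mod 61. 11⁻¹ ≡ 50 (mod 61), so λ ≡ 53.
  x = λ² - 31 - 42 = 2809 - 73 ≡ 52; y = λ·(31 - 52) - 43 ≡ 3. → (52, 3)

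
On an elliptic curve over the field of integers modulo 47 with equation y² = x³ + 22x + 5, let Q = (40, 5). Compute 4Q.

Repeated addition: build up to 4Q.
2Q: tangent at (40, 5): λ = (3·40² + 22)/(2·5) ≡ 28/10. 10⁻¹ ≡ 33 (mod 47), so λ ≡ 28·33 ≡ 31.
  x = λ² - 40 - 40 = 961 - 80 ≡ 35; y = λ·(40 - 35) - 5 ≡ 9. → (35, 9)
3Q: (35, 9) + (40, 5). λ = (5 - 9)/(40 - 35) ≡ 43/5 mod 47. 5⁻¹ ≡ 19 (mod 47), so λ ≡ 18.
  x = λ² - 35 - 40 = 324 - 75 ≡ 14; y = λ·(35 - 14) - 9 ≡ 40. → (14, 40)
4Q: (14, 40) + (40, 5). λ = (5 - 40)/(40 - 14) ≡ 12/26 mod 47. 26⁻¹ ≡ 38 (mod 47) since 26·38 = 988 ≡ 1, so λ ≡ 33.
  x = λ² - 14 - 40 = 1089 - 54 ≡ 1; y = λ·(14 - 1) - 40 ≡ 13. → (1, 13)

(1, 13)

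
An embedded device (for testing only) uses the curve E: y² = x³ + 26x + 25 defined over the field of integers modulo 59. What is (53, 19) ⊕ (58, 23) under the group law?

(53, 19) + (58, 23). λ = (23 - 19)/(58 - 53) ≡ 4/5 mod 59. 5⁻¹ ≡ 12 (mod 59), so λ ≡ 48.
  x = λ² - 53 - 58 = 2304 - 111 ≡ 10; y = λ·(53 - 10) - 19 ≡ 39. → (10, 39)

(10, 39)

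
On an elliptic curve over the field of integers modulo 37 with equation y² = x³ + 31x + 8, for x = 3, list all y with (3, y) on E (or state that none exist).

x³ + 31x + 8 = 128 ≡ 17 (mod 37).
17 is a non-residue mod 37; no y exists.

none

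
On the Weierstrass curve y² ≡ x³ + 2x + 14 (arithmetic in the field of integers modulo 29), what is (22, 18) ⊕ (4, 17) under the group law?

(22, 18) + (4, 17). λ = (17 - 18)/(4 - 22) ≡ 28/11 mod 29. 11⁻¹ ≡ 8 (mod 29), so λ ≡ 21.
  x = λ² - 22 - 4 = 441 - 26 ≡ 9; y = λ·(22 - 9) - 18 ≡ 23. → (9, 23)

(9, 23)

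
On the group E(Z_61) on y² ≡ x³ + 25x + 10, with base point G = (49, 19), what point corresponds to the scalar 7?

Double-and-add on 7 = (111)₂. Start with G = (49, 19) for the leading 1-bit.
double: tangent at (49, 19): λ = (3·49² + 25)/(2·19) ≡ 30/38. 38⁻¹ ≡ 53 (mod 61), so λ ≡ 30·53 ≡ 4.
  x = λ² - 49 - 49 = 16 - 98 ≡ 40; y = λ·(49 - 40) - 19 ≡ 17. → (40, 17)
add G: (40, 17) + (49, 19). λ = (19 - 17)/(49 - 40) ≡ 2/9 mod 61. 9⁻¹ ≡ 34 (mod 61), so λ ≡ 7.
  x = λ² - 40 - 49 = 49 - 89 ≡ 21; y = λ·(40 - 21) - 17 ≡ 55. → (21, 55)
double: tangent at (21, 55): λ = (3·21² + 25)/(2·55) ≡ 6/49. 49⁻¹ ≡ 5 (mod 61), so λ ≡ 6·5 ≡ 30.
  x = λ² - 21 - 21 = 900 - 42 ≡ 4; y = λ·(21 - 4) - 55 ≡ 28. → (4, 28)
add G: (4, 28) + (49, 19). λ = (19 - 28)/(49 - 4) ≡ 52/45 mod 61. 45⁻¹ ≡ 19 (mod 61), so λ ≡ 12.
  x = λ² - 4 - 49 = 144 - 53 ≡ 30; y = λ·(4 - 30) - 28 ≡ 26. → (30, 26)

(30, 26)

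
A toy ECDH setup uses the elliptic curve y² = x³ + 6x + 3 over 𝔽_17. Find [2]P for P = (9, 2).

tangent at (9, 2): λ = (3·9² + 6)/(2·2) ≡ 11/4. 4⁻¹ ≡ 13 (mod 17), so λ ≡ 11·13 ≡ 7.
  x = λ² - 9 - 9 = 49 - 18 ≡ 14; y = λ·(9 - 14) - 2 ≡ 14. → (14, 14)

(14, 14)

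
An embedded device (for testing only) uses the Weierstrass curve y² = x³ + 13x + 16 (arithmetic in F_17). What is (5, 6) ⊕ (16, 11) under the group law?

(5, 6) + (16, 11). λ = (11 - 6)/(16 - 5) ≡ 5/11 mod 17. 11⁻¹ ≡ 14 (mod 17) since 11·14 = 154 ≡ 1, so λ ≡ 2.
  x = λ² - 5 - 16 = 4 - 21 ≡ 0; y = λ·(5 - 0) - 6 ≡ 4. → (0, 4)

(0, 4)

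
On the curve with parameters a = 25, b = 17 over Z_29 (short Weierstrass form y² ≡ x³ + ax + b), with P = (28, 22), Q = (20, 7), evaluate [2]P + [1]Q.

(4, 6)

First 2P:
Repeated addition: build up to 2P.
2P: tangent at (28, 22): λ = (3·28² + 25)/(2·22) ≡ 28/15. 15⁻¹ ≡ 2 (mod 29) since 15·2 = 30 ≡ 1, so λ ≡ 28·2 ≡ 27.
  x = λ² - 28 - 28 = 729 - 56 ≡ 6; y = λ·(28 - 6) - 22 ≡ 21. → (6, 21)
2P = (6, 21).
Finally 2P + Q:
(6, 21) + (20, 7). λ = (7 - 21)/(20 - 6) ≡ 15/14 mod 29. 14⁻¹ ≡ 27 (mod 29), so λ ≡ 28.
  x = λ² - 6 - 20 = 784 - 26 ≡ 4; y = λ·(6 - 4) - 21 ≡ 6. → (4, 6)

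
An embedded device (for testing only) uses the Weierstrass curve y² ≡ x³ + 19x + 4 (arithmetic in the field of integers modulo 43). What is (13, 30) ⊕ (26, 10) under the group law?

(14, 41)

(13, 30) + (26, 10). λ = (10 - 30)/(26 - 13) ≡ 23/13 mod 43. 13⁻¹ ≡ 10 (mod 43) since 13·10 = 130 ≡ 1, so λ ≡ 15.
  x = λ² - 13 - 26 = 225 - 39 ≡ 14; y = λ·(13 - 14) - 30 ≡ 41. → (14, 41)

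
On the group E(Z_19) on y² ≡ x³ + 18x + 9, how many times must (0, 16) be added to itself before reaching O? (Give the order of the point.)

8

2P: tangent at (0, 16): λ = (3·0² + 18)/(2·16) ≡ 18/13. 13⁻¹ ≡ 3 (mod 19), so λ ≡ 18·3 ≡ 16.
  x = λ² - 0 - 0 = 256 - 0 ≡ 9; y = λ·(0 - 9) - 16 ≡ 11. → (9, 11)
3P: (9, 11) + (0, 16). λ = (16 - 11)/(0 - 9) ≡ 5/10 mod 19. 10⁻¹ ≡ 2 (mod 19) since 10·2 = 20 ≡ 1, so λ ≡ 10.
  x = λ² - 9 - 0 = 100 - 9 ≡ 15; y = λ·(9 - 15) - 11 ≡ 5. → (15, 5)
4P: (15, 5) + (0, 16). λ = (16 - 5)/(0 - 15) ≡ 11/4 mod 19. 4⁻¹ ≡ 5 (mod 19), so λ ≡ 17.
  x = λ² - 15 - 0 = 289 - 15 ≡ 8; y = λ·(15 - 8) - 5 ≡ 0. → (8, 0)
5P: (8, 0) + (0, 16). λ = (16 - 0)/(0 - 8) ≡ 16/11 mod 19. 11⁻¹ ≡ 7 (mod 19), so λ ≡ 17.
  x = λ² - 8 - 0 = 289 - 8 ≡ 15; y = λ·(8 - 15) - 0 ≡ 14. → (15, 14)
6P: (15, 14) + (0, 16). λ = (16 - 14)/(0 - 15) ≡ 2/4 mod 19. 4⁻¹ ≡ 5 (mod 19), so λ ≡ 10.
  x = λ² - 15 - 0 = 100 - 15 ≡ 9; y = λ·(15 - 9) - 14 ≡ 8. → (9, 8)
7P: (9, 8) + (0, 16). λ = (16 - 8)/(0 - 9) ≡ 8/10 mod 19. 10⁻¹ ≡ 2 (mod 19), so λ ≡ 16.
  x = λ² - 9 - 0 = 256 - 9 ≡ 0; y = λ·(9 - 0) - 8 ≡ 3. → (0, 3)
8P: (0, 3) + (0, 16): same x and y₁ ≡ -y₂, so the sum is O.
8P = O, so the order is 8.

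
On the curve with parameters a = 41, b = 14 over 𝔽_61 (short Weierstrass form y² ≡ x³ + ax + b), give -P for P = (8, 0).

(8, 0)

-(8, 0) = (8, -0 mod 61) = (8, 0).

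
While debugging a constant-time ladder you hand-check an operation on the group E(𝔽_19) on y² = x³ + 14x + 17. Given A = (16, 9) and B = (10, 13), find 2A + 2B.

(9, 6)

First 2A:
Repeated addition: build up to 2A.
2A: tangent at (16, 9): λ = (3·16² + 14)/(2·9) ≡ 3/18. 18⁻¹ ≡ 18 (mod 19), so λ ≡ 3·18 ≡ 16.
  x = λ² - 16 - 16 = 256 - 32 ≡ 15; y = λ·(16 - 15) - 9 ≡ 7. → (15, 7)
2A = (15, 7).
Next 2B:
Repeated addition: build up to 2B.
2B: tangent at (10, 13): λ = (3·10² + 14)/(2·13) ≡ 10/7. 7⁻¹ ≡ 11 (mod 19), so λ ≡ 10·11 ≡ 15.
  x = λ² - 10 - 10 = 225 - 20 ≡ 15; y = λ·(10 - 15) - 13 ≡ 7. → (15, 7)
2B = (15, 7).
Finally 2A + 2B:
tangent at (15, 7): λ = (3·15² + 14)/(2·7) ≡ 5/14. 14⁻¹ ≡ 15 (mod 19), so λ ≡ 5·15 ≡ 18.
  x = λ² - 15 - 15 = 324 - 30 ≡ 9; y = λ·(15 - 9) - 7 ≡ 6. → (9, 6)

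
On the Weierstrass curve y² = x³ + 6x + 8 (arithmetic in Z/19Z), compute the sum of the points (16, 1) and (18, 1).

(16, 1) + (18, 1). λ = (1 - 1)/(18 - 16) ≡ 0/2 mod 19. 2⁻¹ ≡ 10 (mod 19), so λ ≡ 0.
  x = λ² - 16 - 18 = 0 - 34 ≡ 4; y = λ·(16 - 4) - 1 ≡ 18. → (4, 18)

(4, 18)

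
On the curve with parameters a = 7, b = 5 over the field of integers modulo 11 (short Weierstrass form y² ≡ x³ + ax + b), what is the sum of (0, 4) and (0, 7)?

O

The two points share x = 0 and their y-coordinates satisfy 4 + 7 ≡ 0 (mod 11), so they are inverses. Their sum is O.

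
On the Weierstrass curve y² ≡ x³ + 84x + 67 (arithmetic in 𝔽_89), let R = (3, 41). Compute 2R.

(62, 30)

tangent at (3, 41): λ = (3·3² + 84)/(2·41) ≡ 22/82. 82⁻¹ ≡ 38 (mod 89), so λ ≡ 22·38 ≡ 35.
  x = λ² - 3 - 3 = 1225 - 6 ≡ 62; y = λ·(3 - 62) - 41 ≡ 30. → (62, 30)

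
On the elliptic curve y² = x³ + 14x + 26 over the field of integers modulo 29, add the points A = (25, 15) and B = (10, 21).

(25, 15) + (10, 21). λ = (21 - 15)/(10 - 25) ≡ 6/14 mod 29. 14⁻¹ ≡ 27 (mod 29), so λ ≡ 17.
  x = λ² - 25 - 10 = 289 - 35 ≡ 22; y = λ·(25 - 22) - 15 ≡ 7. → (22, 7)

(22, 7)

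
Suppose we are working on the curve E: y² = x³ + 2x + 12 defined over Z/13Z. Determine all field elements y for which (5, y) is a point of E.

x³ + 2x + 12 = 147 ≡ 4 (mod 13).
Square roots of 4 mod 13: 2 and 11 (since 2² = 4 ≡ 4).

2, 11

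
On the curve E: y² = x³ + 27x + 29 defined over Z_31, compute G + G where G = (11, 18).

(17, 10)

tangent at (11, 18): λ = (3·11² + 27)/(2·18) ≡ 18/5. 5⁻¹ ≡ 25 (mod 31) since 5·25 = 125 ≡ 1, so λ ≡ 18·25 ≡ 16.
  x = λ² - 11 - 11 = 256 - 22 ≡ 17; y = λ·(11 - 17) - 18 ≡ 10. → (17, 10)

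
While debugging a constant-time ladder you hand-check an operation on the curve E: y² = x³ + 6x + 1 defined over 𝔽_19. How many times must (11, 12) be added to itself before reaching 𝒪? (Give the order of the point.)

6

2P: tangent at (11, 12): λ = (3·11² + 6)/(2·12) ≡ 8/5. 5⁻¹ ≡ 4 (mod 19), so λ ≡ 8·4 ≡ 13.
  x = λ² - 11 - 11 = 169 - 22 ≡ 14; y = λ·(11 - 14) - 12 ≡ 6. → (14, 6)
3P: (14, 6) + (11, 12). λ = (12 - 6)/(11 - 14) ≡ 6/16 mod 19. 16⁻¹ ≡ 6 (mod 19), so λ ≡ 17.
  x = λ² - 14 - 11 = 289 - 25 ≡ 17; y = λ·(14 - 17) - 6 ≡ 0. → (17, 0)
4P: (17, 0) + (11, 12). λ = (12 - 0)/(11 - 17) ≡ 12/13 mod 19. 13⁻¹ ≡ 3 (mod 19) since 13·3 = 39 ≡ 1, so λ ≡ 17.
  x = λ² - 17 - 11 = 289 - 28 ≡ 14; y = λ·(17 - 14) - 0 ≡ 13. → (14, 13)
5P: (14, 13) + (11, 12). λ = (12 - 13)/(11 - 14) ≡ 18/16 mod 19. 16⁻¹ ≡ 6 (mod 19) since 16·6 = 96 ≡ 1, so λ ≡ 13.
  x = λ² - 14 - 11 = 169 - 25 ≡ 11; y = λ·(14 - 11) - 13 ≡ 7. → (11, 7)
6P: (11, 7) + (11, 12): same x and y₁ ≡ -y₂, so the sum is 𝒪.
6P = 𝒪, so the order is 6.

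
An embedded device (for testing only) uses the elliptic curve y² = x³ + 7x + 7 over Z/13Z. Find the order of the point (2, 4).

11

2P: tangent at (2, 4): λ = (3·2² + 7)/(2·4) ≡ 6/8. 8⁻¹ ≡ 5 (mod 13), so λ ≡ 6·5 ≡ 4.
  x = λ² - 2 - 2 = 16 - 4 ≡ 12; y = λ·(2 - 12) - 4 ≡ 8. → (12, 8)
3P: (12, 8) + (2, 4). λ = (4 - 8)/(2 - 12) ≡ 9/3 mod 13. 3⁻¹ ≡ 9 (mod 13), so λ ≡ 3.
  x = λ² - 12 - 2 = 9 - 14 ≡ 8; y = λ·(12 - 8) - 8 ≡ 4. → (8, 4)
4P: (8, 4) + (2, 4). λ = (4 - 4)/(2 - 8) ≡ 0/7 mod 13. 7⁻¹ ≡ 2 (mod 13), so λ ≡ 0.
  x = λ² - 8 - 2 = 0 - 10 ≡ 3; y = λ·(8 - 3) - 4 ≡ 9. → (3, 9)
5P: (3, 9) + (2, 4). λ = (4 - 9)/(2 - 3) ≡ 8/12 mod 13. 12⁻¹ ≡ 12 (mod 13) since 12·12 = 144 ≡ 1, so λ ≡ 5.
  x = λ² - 3 - 2 = 25 - 5 ≡ 7; y = λ·(3 - 7) - 9 ≡ 10. → (7, 10)
6P: (7, 10) + (2, 4). λ = (4 - 10)/(2 - 7) ≡ 7/8 mod 13. 8⁻¹ ≡ 5 (mod 13) since 8·5 = 40 ≡ 1, so λ ≡ 9.
  x = λ² - 7 - 2 = 81 - 9 ≡ 7; y = λ·(7 - 7) - 10 ≡ 3. → (7, 3)
7P: (7, 3) + (2, 4). λ = (4 - 3)/(2 - 7) ≡ 1/8 mod 13. 8⁻¹ ≡ 5 (mod 13) since 8·5 = 40 ≡ 1, so λ ≡ 5.
  x = λ² - 7 - 2 = 25 - 9 ≡ 3; y = λ·(7 - 3) - 3 ≡ 4. → (3, 4)
8P: (3, 4) + (2, 4). λ = (4 - 4)/(2 - 3) ≡ 0/12 mod 13. 12⁻¹ ≡ 12 (mod 13) since 12·12 = 144 ≡ 1, so λ ≡ 0.
  x = λ² - 3 - 2 = 0 - 5 ≡ 8; y = λ·(3 - 8) - 4 ≡ 9. → (8, 9)
9P: (8, 9) + (2, 4). λ = (4 - 9)/(2 - 8) ≡ 8/7 mod 13. 7⁻¹ ≡ 2 (mod 13), so λ ≡ 3.
  x = λ² - 8 - 2 = 9 - 10 ≡ 12; y = λ·(8 - 12) - 9 ≡ 5. → (12, 5)
10P: (12, 5) + (2, 4). λ = (4 - 5)/(2 - 12) ≡ 12/3 mod 13. 3⁻¹ ≡ 9 (mod 13), so λ ≡ 4.
  x = λ² - 12 - 2 = 16 - 14 ≡ 2; y = λ·(12 - 2) - 5 ≡ 9. → (2, 9)
11P: (2, 9) + (2, 4): same x and y₁ ≡ -y₂, so the sum is ∞.
11P = ∞, so the order is 11.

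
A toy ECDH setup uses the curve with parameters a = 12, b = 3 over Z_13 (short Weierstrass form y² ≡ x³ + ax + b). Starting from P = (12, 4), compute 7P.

Repeated addition: build up to 7P.
2P: tangent at (12, 4): λ = (3·12² + 12)/(2·4) ≡ 2/8. 8⁻¹ ≡ 5 (mod 13), so λ ≡ 2·5 ≡ 10.
  x = λ² - 12 - 12 = 100 - 24 ≡ 11; y = λ·(12 - 11) - 4 ≡ 6. → (11, 6)
3P: (11, 6) + (12, 4). λ = (4 - 6)/(12 - 11) ≡ 11/1 mod 13. 1⁻¹ ≡ 1 (mod 13), so λ ≡ 11.
  x = λ² - 11 - 12 = 121 - 23 ≡ 7; y = λ·(11 - 7) - 6 ≡ 12. → (7, 12)
4P: (7, 12) + (12, 4). λ = (4 - 12)/(12 - 7) ≡ 5/5 mod 13. 5⁻¹ ≡ 8 (mod 13) since 5·8 = 40 ≡ 1, so λ ≡ 1.
  x = λ² - 7 - 12 = 1 - 19 ≡ 8; y = λ·(7 - 8) - 12 ≡ 0. → (8, 0)
5P: (8, 0) + (12, 4). λ = (4 - 0)/(12 - 8) ≡ 4/4 mod 13. 4⁻¹ ≡ 10 (mod 13), so λ ≡ 1.
  x = λ² - 8 - 12 = 1 - 20 ≡ 7; y = λ·(8 - 7) - 0 ≡ 1. → (7, 1)
6P: (7, 1) + (12, 4). λ = (4 - 1)/(12 - 7) ≡ 3/5 mod 13. 5⁻¹ ≡ 8 (mod 13), so λ ≡ 11.
  x = λ² - 7 - 12 = 121 - 19 ≡ 11; y = λ·(7 - 11) - 1 ≡ 7. → (11, 7)
7P: (11, 7) + (12, 4). λ = (4 - 7)/(12 - 11) ≡ 10/1 mod 13. 1⁻¹ ≡ 1 (mod 13), so λ ≡ 10.
  x = λ² - 11 - 12 = 100 - 23 ≡ 12; y = λ·(11 - 12) - 7 ≡ 9. → (12, 9)

(12, 9)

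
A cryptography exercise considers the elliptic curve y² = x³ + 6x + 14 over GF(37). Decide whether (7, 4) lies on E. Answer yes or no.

y² = 4² ≡ 16; x³ + 6x + 14 = 399 ≡ 29 (mod 37). 16 ≠ 29.

no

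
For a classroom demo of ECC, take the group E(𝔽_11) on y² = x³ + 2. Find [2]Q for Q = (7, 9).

(9, 4)

tangent at (7, 9): λ = (3·7² + 0)/(2·9) ≡ 4/7. 7⁻¹ ≡ 8 (mod 11) since 7·8 = 56 ≡ 1, so λ ≡ 4·8 ≡ 10.
  x = λ² - 7 - 7 = 100 - 14 ≡ 9; y = λ·(7 - 9) - 9 ≡ 4. → (9, 4)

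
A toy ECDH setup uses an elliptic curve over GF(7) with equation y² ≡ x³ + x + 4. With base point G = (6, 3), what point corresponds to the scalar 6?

(6, 3)

Repeated addition: build up to 6G.
2G: tangent at (6, 3): λ = (3·6² + 1)/(2·3) ≡ 4/6. 6⁻¹ ≡ 6 (mod 7), so λ ≡ 4·6 ≡ 3.
  x = λ² - 6 - 6 = 9 - 12 ≡ 4; y = λ·(6 - 4) - 3 ≡ 3. → (4, 3)
3G: (4, 3) + (6, 3). λ = (3 - 3)/(6 - 4) ≡ 0/2 mod 7. 2⁻¹ ≡ 4 (mod 7), so λ ≡ 0.
  x = λ² - 4 - 6 = 0 - 10 ≡ 4; y = λ·(4 - 4) - 3 ≡ 4. → (4, 4)
4G: (4, 4) + (6, 3). λ = (3 - 4)/(6 - 4) ≡ 6/2 mod 7. 2⁻¹ ≡ 4 (mod 7), so λ ≡ 3.
  x = λ² - 4 - 6 = 9 - 10 ≡ 6; y = λ·(4 - 6) - 4 ≡ 4. → (6, 4)
5G: (6, 4) + (6, 3): same x and y₁ ≡ -y₂, so the sum is O.
6G: O + (6, 3) = (6, 3) (identity).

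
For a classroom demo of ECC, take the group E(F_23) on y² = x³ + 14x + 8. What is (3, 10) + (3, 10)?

tangent at (3, 10): λ = (3·3² + 14)/(2·10) ≡ 18/20. 20⁻¹ ≡ 15 (mod 23) since 20·15 = 300 ≡ 1, so λ ≡ 18·15 ≡ 17.
  x = λ² - 3 - 3 = 289 - 6 ≡ 7; y = λ·(3 - 7) - 10 ≡ 14. → (7, 14)

(7, 14)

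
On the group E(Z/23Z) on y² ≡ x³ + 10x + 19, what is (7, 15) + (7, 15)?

(22, 10)

tangent at (7, 15): λ = (3·7² + 10)/(2·15) ≡ 19/7. 7⁻¹ ≡ 10 (mod 23), so λ ≡ 19·10 ≡ 6.
  x = λ² - 7 - 7 = 36 - 14 ≡ 22; y = λ·(7 - 22) - 15 ≡ 10. → (22, 10)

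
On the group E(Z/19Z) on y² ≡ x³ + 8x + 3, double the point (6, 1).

tangent at (6, 1): λ = (3·6² + 8)/(2·1) ≡ 2/2. 2⁻¹ ≡ 10 (mod 19) since 2·10 = 20 ≡ 1, so λ ≡ 2·10 ≡ 1.
  x = λ² - 6 - 6 = 1 - 12 ≡ 8; y = λ·(6 - 8) - 1 ≡ 16. → (8, 16)

(8, 16)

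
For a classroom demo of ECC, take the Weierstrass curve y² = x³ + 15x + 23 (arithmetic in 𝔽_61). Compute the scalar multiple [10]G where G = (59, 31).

(58, 16)

Double-and-add on 10 = (1010)₂. Start with G = (59, 31) for the leading 1-bit.
double: tangent at (59, 31): λ = (3·59² + 15)/(2·31) ≡ 27/1. 1⁻¹ ≡ 1 (mod 61), so λ ≡ 27·1 ≡ 27.
  x = λ² - 59 - 59 = 729 - 118 ≡ 1; y = λ·(59 - 1) - 31 ≡ 10. → (1, 10)
double: tangent at (1, 10): λ = (3·1² + 15)/(2·10) ≡ 18/20. 20⁻¹ ≡ 58 (mod 61) since 20·58 = 1160 ≡ 1, so λ ≡ 18·58 ≡ 7.
  x = λ² - 1 - 1 = 49 - 2 ≡ 47; y = λ·(1 - 47) - 10 ≡ 34. → (47, 34)
add G: (47, 34) + (59, 31). λ = (31 - 34)/(59 - 47) ≡ 58/12 mod 61. 12⁻¹ ≡ 56 (mod 61) since 12·56 = 672 ≡ 1, so λ ≡ 15.
  x = λ² - 47 - 59 = 225 - 106 ≡ 58; y = λ·(47 - 58) - 34 ≡ 45. → (58, 45)
double: tangent at (58, 45): λ = (3·58² + 15)/(2·45) ≡ 42/29. 29⁻¹ ≡ 40 (mod 61) since 29·40 = 1160 ≡ 1, so λ ≡ 42·40 ≡ 33.
  x = λ² - 58 - 58 = 1089 - 116 ≡ 58; y = λ·(58 - 58) - 45 ≡ 16. → (58, 16)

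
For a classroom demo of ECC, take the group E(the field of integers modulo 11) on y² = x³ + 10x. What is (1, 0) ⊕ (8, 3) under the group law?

(1, 0) + (8, 3). λ = (3 - 0)/(8 - 1) ≡ 3/7 mod 11. 7⁻¹ ≡ 8 (mod 11) since 7·8 = 56 ≡ 1, so λ ≡ 2.
  x = λ² - 1 - 8 = 4 - 9 ≡ 6; y = λ·(1 - 6) - 0 ≡ 1. → (6, 1)

(6, 1)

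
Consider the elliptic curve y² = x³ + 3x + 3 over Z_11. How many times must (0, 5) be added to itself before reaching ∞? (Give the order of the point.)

2P: tangent at (0, 5): λ = (3·0² + 3)/(2·5) ≡ 3/10. 10⁻¹ ≡ 10 (mod 11), so λ ≡ 3·10 ≡ 8.
  x = λ² - 0 - 0 = 64 - 0 ≡ 9; y = λ·(0 - 9) - 5 ≡ 0. → (9, 0)
3P: (9, 0) + (0, 5). λ = (5 - 0)/(0 - 9) ≡ 5/2 mod 11. 2⁻¹ ≡ 6 (mod 11), so λ ≡ 8.
  x = λ² - 9 - 0 = 64 - 9 ≡ 0; y = λ·(9 - 0) - 0 ≡ 6. → (0, 6)
4P: (0, 6) + (0, 5): same x and y₁ ≡ -y₂, so the sum is ∞.
4P = ∞, so the order is 4.

4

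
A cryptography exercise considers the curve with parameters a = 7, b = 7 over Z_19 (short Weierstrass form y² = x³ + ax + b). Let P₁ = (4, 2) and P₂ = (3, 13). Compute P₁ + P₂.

(0, 11)

(4, 2) + (3, 13). λ = (13 - 2)/(3 - 4) ≡ 11/18 mod 19. 18⁻¹ ≡ 18 (mod 19), so λ ≡ 8.
  x = λ² - 4 - 3 = 64 - 7 ≡ 0; y = λ·(4 - 0) - 2 ≡ 11. → (0, 11)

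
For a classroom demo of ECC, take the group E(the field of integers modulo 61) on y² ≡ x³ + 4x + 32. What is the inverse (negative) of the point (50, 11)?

-(50, 11) = (50, -11 mod 61) = (50, 50).

(50, 50)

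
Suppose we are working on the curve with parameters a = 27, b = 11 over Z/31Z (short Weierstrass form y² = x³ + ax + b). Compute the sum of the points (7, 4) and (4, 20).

(7, 4) + (4, 20). λ = (20 - 4)/(4 - 7) ≡ 16/28 mod 31. 28⁻¹ ≡ 10 (mod 31), so λ ≡ 5.
  x = λ² - 7 - 4 = 25 - 11 ≡ 14; y = λ·(7 - 14) - 4 ≡ 23. → (14, 23)

(14, 23)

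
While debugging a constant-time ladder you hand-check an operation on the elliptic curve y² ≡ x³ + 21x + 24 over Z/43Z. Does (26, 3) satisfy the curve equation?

no

y² = 3² ≡ 9; x³ + 21x + 24 = 18146 ≡ 0 (mod 43). 9 ≠ 0.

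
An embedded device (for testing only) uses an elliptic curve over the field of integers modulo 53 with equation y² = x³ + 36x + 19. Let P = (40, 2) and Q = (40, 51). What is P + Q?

O

The two points share x = 40 and their y-coordinates satisfy 2 + 51 ≡ 0 (mod 53), so they are inverses. Their sum is 𝒪.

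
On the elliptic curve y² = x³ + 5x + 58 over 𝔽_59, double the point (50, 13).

tangent at (50, 13): λ = (3·50² + 5)/(2·13) ≡ 12/26. 26⁻¹ ≡ 25 (mod 59), so λ ≡ 12·25 ≡ 5.
  x = λ² - 50 - 50 = 25 - 100 ≡ 43; y = λ·(50 - 43) - 13 ≡ 22. → (43, 22)

(43, 22)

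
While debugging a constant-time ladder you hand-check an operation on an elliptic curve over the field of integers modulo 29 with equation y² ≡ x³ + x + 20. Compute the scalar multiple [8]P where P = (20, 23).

Repeated addition: build up to 8P.
2P: tangent at (20, 23): λ = (3·20² + 1)/(2·23) ≡ 12/17. 17⁻¹ ≡ 12 (mod 29), so λ ≡ 12·12 ≡ 28.
  x = λ² - 20 - 20 = 784 - 40 ≡ 19; y = λ·(20 - 19) - 23 ≡ 5. → (19, 5)
3P: (19, 5) + (20, 23). λ = (23 - 5)/(20 - 19) ≡ 18/1 mod 29. 1⁻¹ ≡ 1 (mod 29), so λ ≡ 18.
  x = λ² - 19 - 20 = 324 - 39 ≡ 24; y = λ·(19 - 24) - 5 ≡ 21. → (24, 21)
4P: (24, 21) + (20, 23). λ = (23 - 21)/(20 - 24) ≡ 2/25 mod 29. 25⁻¹ ≡ 7 (mod 29), so λ ≡ 14.
  x = λ² - 24 - 20 = 196 - 44 ≡ 7; y = λ·(24 - 7) - 21 ≡ 14. → (7, 14)
5P: (7, 14) + (20, 23). λ = (23 - 14)/(20 - 7) ≡ 9/13 mod 29. 13⁻¹ ≡ 9 (mod 29) since 13·9 = 117 ≡ 1, so λ ≡ 23.
  x = λ² - 7 - 20 = 529 - 27 ≡ 9; y = λ·(7 - 9) - 14 ≡ 27. → (9, 27)
6P: (9, 27) + (20, 23). λ = (23 - 27)/(20 - 9) ≡ 25/11 mod 29. 11⁻¹ ≡ 8 (mod 29), so λ ≡ 26.
  x = λ² - 9 - 20 = 676 - 29 ≡ 9; y = λ·(9 - 9) - 27 ≡ 2. → (9, 2)
7P: (9, 2) + (20, 23). λ = (23 - 2)/(20 - 9) ≡ 21/11 mod 29. 11⁻¹ ≡ 8 (mod 29) since 11·8 = 88 ≡ 1, so λ ≡ 23.
  x = λ² - 9 - 20 = 529 - 29 ≡ 7; y = λ·(9 - 7) - 2 ≡ 15. → (7, 15)
8P: (7, 15) + (20, 23). λ = (23 - 15)/(20 - 7) ≡ 8/13 mod 29. 13⁻¹ ≡ 9 (mod 29), so λ ≡ 14.
  x = λ² - 7 - 20 = 196 - 27 ≡ 24; y = λ·(7 - 24) - 15 ≡ 8. → (24, 8)

(24, 8)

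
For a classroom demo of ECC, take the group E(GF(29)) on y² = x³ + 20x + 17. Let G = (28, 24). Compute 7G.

(16, 5)

Repeated addition: build up to 7G.
2G: tangent at (28, 24): λ = (3·28² + 20)/(2·24) ≡ 23/19. 19⁻¹ ≡ 26 (mod 29), so λ ≡ 23·26 ≡ 18.
  x = λ² - 28 - 28 = 324 - 56 ≡ 7; y = λ·(28 - 7) - 24 ≡ 6. → (7, 6)
3G: (7, 6) + (28, 24). λ = (24 - 6)/(28 - 7) ≡ 18/21 mod 29. 21⁻¹ ≡ 18 (mod 29), so λ ≡ 5.
  x = λ² - 7 - 28 = 25 - 35 ≡ 19; y = λ·(7 - 19) - 6 ≡ 21. → (19, 21)
4G: (19, 21) + (28, 24). λ = (24 - 21)/(28 - 19) ≡ 3/9 mod 29. 9⁻¹ ≡ 13 (mod 29), so λ ≡ 10.
  x = λ² - 19 - 28 = 100 - 47 ≡ 24; y = λ·(19 - 24) - 21 ≡ 16. → (24, 16)
5G: (24, 16) + (28, 24). λ = (24 - 16)/(28 - 24) ≡ 8/4 mod 29. 4⁻¹ ≡ 22 (mod 29), so λ ≡ 2.
  x = λ² - 24 - 28 = 4 - 52 ≡ 10; y = λ·(24 - 10) - 16 ≡ 12. → (10, 12)
6G: (10, 12) + (28, 24). λ = (24 - 12)/(28 - 10) ≡ 12/18 mod 29. 18⁻¹ ≡ 21 (mod 29), so λ ≡ 20.
  x = λ² - 10 - 28 = 400 - 38 ≡ 14; y = λ·(10 - 14) - 12 ≡ 24. → (14, 24)
7G: (14, 24) + (28, 24). λ = (24 - 24)/(28 - 14) ≡ 0/14 mod 29. 14⁻¹ ≡ 27 (mod 29), so λ ≡ 0.
  x = λ² - 14 - 28 = 0 - 42 ≡ 16; y = λ·(14 - 16) - 24 ≡ 5. → (16, 5)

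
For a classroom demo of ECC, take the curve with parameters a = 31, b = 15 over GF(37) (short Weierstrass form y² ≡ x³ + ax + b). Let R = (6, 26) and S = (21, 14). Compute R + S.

(6, 26) + (21, 14). λ = (14 - 26)/(21 - 6) ≡ 25/15 mod 37. 15⁻¹ ≡ 5 (mod 37) since 15·5 = 75 ≡ 1, so λ ≡ 14.
  x = λ² - 6 - 21 = 196 - 27 ≡ 21; y = λ·(6 - 21) - 26 ≡ 23. → (21, 23)

(21, 23)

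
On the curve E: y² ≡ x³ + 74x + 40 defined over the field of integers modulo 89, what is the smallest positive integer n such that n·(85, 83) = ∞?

4

2P: tangent at (85, 83): λ = (3·85² + 74)/(2·83) ≡ 33/77. 77⁻¹ ≡ 37 (mod 89), so λ ≡ 33·37 ≡ 64.
  x = λ² - 85 - 85 = 4096 - 170 ≡ 10; y = λ·(85 - 10) - 83 ≡ 0. → (10, 0)
3P: (10, 0) + (85, 83). λ = (83 - 0)/(85 - 10) ≡ 83/75 mod 89. 75⁻¹ ≡ 19 (mod 89) since 75·19 = 1425 ≡ 1, so λ ≡ 64.
  x = λ² - 10 - 85 = 4096 - 95 ≡ 85; y = λ·(10 - 85) - 0 ≡ 6. → (85, 6)
4P: (85, 6) + (85, 83): same x and y₁ ≡ -y₂, so the sum is ∞.
4P = ∞, so the order is 4.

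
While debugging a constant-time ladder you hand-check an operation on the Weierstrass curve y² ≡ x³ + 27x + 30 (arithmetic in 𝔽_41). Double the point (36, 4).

tangent at (36, 4): λ = (3·36² + 27)/(2·4) ≡ 20/8. 8⁻¹ ≡ 36 (mod 41), so λ ≡ 20·36 ≡ 23.
  x = λ² - 36 - 36 = 529 - 72 ≡ 6; y = λ·(36 - 6) - 4 ≡ 30. → (6, 30)

(6, 30)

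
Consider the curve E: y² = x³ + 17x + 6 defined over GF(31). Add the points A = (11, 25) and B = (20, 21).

(9, 12)

(11, 25) + (20, 21). λ = (21 - 25)/(20 - 11) ≡ 27/9 mod 31. 9⁻¹ ≡ 7 (mod 31), so λ ≡ 3.
  x = λ² - 11 - 20 = 9 - 31 ≡ 9; y = λ·(11 - 9) - 25 ≡ 12. → (9, 12)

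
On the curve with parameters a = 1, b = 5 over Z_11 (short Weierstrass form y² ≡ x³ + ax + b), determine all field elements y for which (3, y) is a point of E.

none

x³ + 1x + 5 = 35 ≡ 2 (mod 11).
2 is a non-residue mod 11; no y exists.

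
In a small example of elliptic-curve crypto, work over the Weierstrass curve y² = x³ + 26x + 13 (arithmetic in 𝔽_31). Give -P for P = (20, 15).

(20, 16)

-(20, 15) = (20, -15 mod 31) = (20, 16).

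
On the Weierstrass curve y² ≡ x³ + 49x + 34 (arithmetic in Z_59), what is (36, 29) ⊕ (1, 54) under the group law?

(49, 14)

(36, 29) + (1, 54). λ = (54 - 29)/(1 - 36) ≡ 25/24 mod 59. 24⁻¹ ≡ 32 (mod 59) since 24·32 = 768 ≡ 1, so λ ≡ 33.
  x = λ² - 36 - 1 = 1089 - 37 ≡ 49; y = λ·(36 - 49) - 29 ≡ 14. → (49, 14)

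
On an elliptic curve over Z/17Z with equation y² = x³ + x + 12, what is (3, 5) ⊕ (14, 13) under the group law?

(3, 5) + (14, 13). λ = (13 - 5)/(14 - 3) ≡ 8/11 mod 17. 11⁻¹ ≡ 14 (mod 17), so λ ≡ 10.
  x = λ² - 3 - 14 = 100 - 17 ≡ 15; y = λ·(3 - 15) - 5 ≡ 11. → (15, 11)

(15, 11)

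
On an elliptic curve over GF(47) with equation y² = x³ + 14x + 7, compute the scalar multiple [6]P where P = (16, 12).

(44, 19)

Double-and-add on 6 = (110)₂. Start with P = (16, 12) for the leading 1-bit.
double: tangent at (16, 12): λ = (3·16² + 14)/(2·12) ≡ 30/24. 24⁻¹ ≡ 2 (mod 47), so λ ≡ 30·2 ≡ 13.
  x = λ² - 16 - 16 = 169 - 32 ≡ 43; y = λ·(16 - 43) - 12 ≡ 13. → (43, 13)
add P: (43, 13) + (16, 12). λ = (12 - 13)/(16 - 43) ≡ 46/20 mod 47. 20⁻¹ ≡ 40 (mod 47) since 20·40 = 800 ≡ 1, so λ ≡ 7.
  x = λ² - 43 - 16 = 49 - 59 ≡ 37; y = λ·(43 - 37) - 13 ≡ 29. → (37, 29)
double: tangent at (37, 29): λ = (3·37² + 14)/(2·29) ≡ 32/11. 11⁻¹ ≡ 30 (mod 47) since 11·30 = 330 ≡ 1, so λ ≡ 32·30 ≡ 20.
  x = λ² - 37 - 37 = 400 - 74 ≡ 44; y = λ·(37 - 44) - 29 ≡ 19. → (44, 19)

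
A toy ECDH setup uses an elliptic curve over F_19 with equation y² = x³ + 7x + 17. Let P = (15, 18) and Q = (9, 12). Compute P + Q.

(15, 1)

(15, 18) + (9, 12). λ = (12 - 18)/(9 - 15) ≡ 13/13 mod 19. 13⁻¹ ≡ 3 (mod 19) since 13·3 = 39 ≡ 1, so λ ≡ 1.
  x = λ² - 15 - 9 = 1 - 24 ≡ 15; y = λ·(15 - 15) - 18 ≡ 1. → (15, 1)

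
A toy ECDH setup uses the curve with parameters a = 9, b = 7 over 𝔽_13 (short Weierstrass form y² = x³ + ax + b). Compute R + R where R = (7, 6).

(12, 7)

tangent at (7, 6): λ = (3·7² + 9)/(2·6) ≡ 0/12. 12⁻¹ ≡ 12 (mod 13) since 12·12 = 144 ≡ 1, so λ ≡ 0·12 ≡ 0.
  x = λ² - 7 - 7 = 0 - 14 ≡ 12; y = λ·(7 - 12) - 6 ≡ 7. → (12, 7)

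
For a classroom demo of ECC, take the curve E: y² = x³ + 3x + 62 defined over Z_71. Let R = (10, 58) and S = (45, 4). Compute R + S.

(10, 58) + (45, 4). λ = (4 - 58)/(45 - 10) ≡ 17/35 mod 71. 35⁻¹ ≡ 69 (mod 71), so λ ≡ 37.
  x = λ² - 10 - 45 = 1369 - 55 ≡ 36; y = λ·(10 - 36) - 58 ≡ 45. → (36, 45)

(36, 45)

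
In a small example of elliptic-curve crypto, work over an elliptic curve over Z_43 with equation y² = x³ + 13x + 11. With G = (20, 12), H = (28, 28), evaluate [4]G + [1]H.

(38, 37)

First 4G:
Double-and-add on 4 = (100)₂. Start with G = (20, 12) for the leading 1-bit.
double: tangent at (20, 12): λ = (3·20² + 13)/(2·12) ≡ 9/24. 24⁻¹ ≡ 9 (mod 43) since 24·9 = 216 ≡ 1, so λ ≡ 9·9 ≡ 38.
  x = λ² - 20 - 20 = 1444 - 40 ≡ 28; y = λ·(20 - 28) - 12 ≡ 28. → (28, 28)
double: tangent at (28, 28): λ = (3·28² + 13)/(2·28) ≡ 0/13. 13⁻¹ ≡ 10 (mod 43), so λ ≡ 0·10 ≡ 0.
  x = λ² - 28 - 28 = 0 - 56 ≡ 30; y = λ·(28 - 30) - 28 ≡ 15. → (30, 15)
4G = (30, 15).
Finally 4G + H:
(30, 15) + (28, 28). λ = (28 - 15)/(28 - 30) ≡ 13/41 mod 43. 41⁻¹ ≡ 21 (mod 43), so λ ≡ 15.
  x = λ² - 30 - 28 = 225 - 58 ≡ 38; y = λ·(30 - 38) - 15 ≡ 37. → (38, 37)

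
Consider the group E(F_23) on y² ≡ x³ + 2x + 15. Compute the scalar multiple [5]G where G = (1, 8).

Repeated addition: build up to 5G.
2G: tangent at (1, 8): λ = (3·1² + 2)/(2·8) ≡ 5/16. 16⁻¹ ≡ 13 (mod 23), so λ ≡ 5·13 ≡ 19.
  x = λ² - 1 - 1 = 361 - 2 ≡ 14; y = λ·(1 - 14) - 8 ≡ 21. → (14, 21)
3G: (14, 21) + (1, 8). λ = (8 - 21)/(1 - 14) ≡ 10/10 mod 23. 10⁻¹ ≡ 7 (mod 23), so λ ≡ 1.
  x = λ² - 14 - 1 = 1 - 15 ≡ 9; y = λ·(14 - 9) - 21 ≡ 7. → (9, 7)
4G: (9, 7) + (1, 8). λ = (8 - 7)/(1 - 9) ≡ 1/15 mod 23. 15⁻¹ ≡ 20 (mod 23), so λ ≡ 20.
  x = λ² - 9 - 1 = 400 - 10 ≡ 22; y = λ·(9 - 22) - 7 ≡ 9. → (22, 9)
5G: (22, 9) + (1, 8). λ = (8 - 9)/(1 - 22) ≡ 22/2 mod 23. 2⁻¹ ≡ 12 (mod 23), so λ ≡ 11.
  x = λ² - 22 - 1 = 121 - 23 ≡ 6; y = λ·(22 - 6) - 9 ≡ 6. → (6, 6)

(6, 6)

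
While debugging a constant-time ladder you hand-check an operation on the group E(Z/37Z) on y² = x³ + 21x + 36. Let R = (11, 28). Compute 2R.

(22, 34)

tangent at (11, 28): λ = (3·11² + 21)/(2·28) ≡ 14/19. 19⁻¹ ≡ 2 (mod 37), so λ ≡ 14·2 ≡ 28.
  x = λ² - 11 - 11 = 784 - 22 ≡ 22; y = λ·(11 - 22) - 28 ≡ 34. → (22, 34)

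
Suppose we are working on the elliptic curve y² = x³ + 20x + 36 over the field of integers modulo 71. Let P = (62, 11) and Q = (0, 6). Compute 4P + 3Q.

(64, 60)

First 4P:
Double-and-add on 4 = (100)₂. Start with P = (62, 11) for the leading 1-bit.
double: tangent at (62, 11): λ = (3·62² + 20)/(2·11) ≡ 50/22. 22⁻¹ ≡ 42 (mod 71) since 22·42 = 924 ≡ 1, so λ ≡ 50·42 ≡ 41.
  x = λ² - 62 - 62 = 1681 - 124 ≡ 66; y = λ·(62 - 66) - 11 ≡ 38. → (66, 38)
double: tangent at (66, 38): λ = (3·66² + 20)/(2·38) ≡ 24/5. 5⁻¹ ≡ 57 (mod 71) since 5·57 = 285 ≡ 1, so λ ≡ 24·57 ≡ 19.
  x = λ² - 66 - 66 = 361 - 132 ≡ 16; y = λ·(66 - 16) - 38 ≡ 60. → (16, 60)
4P = (16, 60).
Next 3Q:
Repeated addition: build up to 3Q.
2Q: tangent at (0, 6): λ = (3·0² + 20)/(2·6) ≡ 20/12. 12⁻¹ ≡ 6 (mod 71) since 12·6 = 72 ≡ 1, so λ ≡ 20·6 ≡ 49.
  x = λ² - 0 - 0 = 2401 - 0 ≡ 58; y = λ·(0 - 58) - 6 ≡ 63. → (58, 63)
3Q: (58, 63) + (0, 6). λ = (6 - 63)/(0 - 58) ≡ 14/13 mod 71. 13⁻¹ ≡ 11 (mod 71), so λ ≡ 12.
  x = λ² - 58 - 0 = 144 - 58 ≡ 15; y = λ·(58 - 15) - 63 ≡ 27. → (15, 27)
3Q = (15, 27).
Finally 4P + 3Q:
(16, 60) + (15, 27). λ = (27 - 60)/(15 - 16) ≡ 38/70 mod 71. 70⁻¹ ≡ 70 (mod 71) since 70·70 = 4900 ≡ 1, so λ ≡ 33.
  x = λ² - 16 - 15 = 1089 - 31 ≡ 64; y = λ·(16 - 64) - 60 ≡ 60. → (64, 60)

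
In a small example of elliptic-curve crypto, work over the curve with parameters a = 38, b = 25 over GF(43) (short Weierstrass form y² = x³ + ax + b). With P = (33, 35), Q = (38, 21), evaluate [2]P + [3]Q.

(29, 19)

First 2P:
Repeated addition: build up to 2P.
2P: tangent at (33, 35): λ = (3·33² + 38)/(2·35) ≡ 37/27. 27⁻¹ ≡ 8 (mod 43) since 27·8 = 216 ≡ 1, so λ ≡ 37·8 ≡ 38.
  x = λ² - 33 - 33 = 1444 - 66 ≡ 2; y = λ·(33 - 2) - 35 ≡ 25. → (2, 25)
2P = (2, 25).
Next 3Q:
Repeated addition: build up to 3Q.
2Q: tangent at (38, 21): λ = (3·38² + 38)/(2·21) ≡ 27/42. 42⁻¹ ≡ 42 (mod 43), so λ ≡ 27·42 ≡ 16.
  x = λ² - 38 - 38 = 256 - 76 ≡ 8; y = λ·(38 - 8) - 21 ≡ 29. → (8, 29)
3Q: (8, 29) + (38, 21). λ = (21 - 29)/(38 - 8) ≡ 35/30 mod 43. 30⁻¹ ≡ 33 (mod 43), so λ ≡ 37.
  x = λ² - 8 - 38 = 1369 - 46 ≡ 33; y = λ·(8 - 33) - 29 ≡ 35. → (33, 35)
3Q = (33, 35).
Finally 2P + 3Q:
(2, 25) + (33, 35). λ = (35 - 25)/(33 - 2) ≡ 10/31 mod 43. 31⁻¹ ≡ 25 (mod 43) since 31·25 = 775 ≡ 1, so λ ≡ 35.
  x = λ² - 2 - 33 = 1225 - 35 ≡ 29; y = λ·(2 - 29) - 25 ≡ 19. → (29, 19)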